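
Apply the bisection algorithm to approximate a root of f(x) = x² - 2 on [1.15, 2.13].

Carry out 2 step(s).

f(x) = x² - 2
Initial interval: [1.15, 2.13]

Iteration 1:
  c_1 = (1.150000 + 2.130000)/2 = 1.640000
  f(c_1) = f(1.640000) = 0.689600
  f(a) × f(c) < 0, new interval: [1.150000, 1.640000]
Iteration 2:
  c_2 = (1.150000 + 1.640000)/2 = 1.395000
  f(c_2) = f(1.395000) = -0.053975
  f(a) × f(c) ≥ 0, new interval: [1.395000, 1.640000]

After 2 iteration(s), the approximation is c_2 = 1.395000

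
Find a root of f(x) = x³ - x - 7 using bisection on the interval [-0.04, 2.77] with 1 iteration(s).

f(x) = x³ - x - 7
Initial interval: [-0.04, 2.77]

Iteration 1:
  c_1 = (-0.040000 + 2.770000)/2 = 1.365000
  f(c_1) = f(1.365000) = -5.821698
  f(a) × f(c) ≥ 0, new interval: [1.365000, 2.770000]

After 1 iteration(s), the approximation is c_1 = 1.365000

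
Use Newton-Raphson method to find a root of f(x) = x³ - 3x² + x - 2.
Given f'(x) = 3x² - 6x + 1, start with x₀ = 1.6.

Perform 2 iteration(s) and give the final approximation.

f(x) = x³ - 3x² + x - 2
f'(x) = 3x² - 6x + 1
x₀ = 1.6

Newton-Raphson formula: x_{n+1} = x_n - f(x_n)/f'(x_n)

Iteration 1:
  f(1.600000) = -3.984000
  f'(1.600000) = -0.920000
  x_1 = 1.600000 - (-3.984000)/(-0.920000) = -2.730435
Iteration 2:
  f(-2.730435) = -47.452397
  f'(-2.730435) = 39.748431
  x_2 = -2.730435 - (-47.452397)/39.748431 = -1.536617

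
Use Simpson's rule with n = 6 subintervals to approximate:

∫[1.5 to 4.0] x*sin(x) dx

f(x) = x*sin(x)
a = 1.5, b = 4.0, n = 6
h = (b - a)/n = 0.416667

Simpson's rule: (h/3)[f(x₀) + 4f(x₁) + 2f(x₂) + ... + f(xₙ)]

x_0 = 1.5000, f(x_0) = 1.496242, coefficient = 1
x_1 = 1.9167, f(x_1) = 1.803163, coefficient = 4
x_2 = 2.3333, f(x_2) = 1.687200, coefficient = 2
x_3 = 2.7500, f(x_3) = 1.049568, coefficient = 4
x_4 = 3.1667, f(x_4) = -0.079393, coefficient = 2
x_5 = 3.5833, f(x_5) = -1.531924, coefficient = 4
x_6 = 4.0000, f(x_6) = -3.027210, coefficient = 1

I ≈ (0.416667/3) × 6.967875 = 0.967760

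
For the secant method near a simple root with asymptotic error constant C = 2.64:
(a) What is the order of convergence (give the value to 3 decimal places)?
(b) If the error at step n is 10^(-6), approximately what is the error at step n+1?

(a) Secant method has superlinear convergence with order φ = (1+√5)/2 ≈ 1.618.
    This means |e_{n+1}| ≈ C|e_n|^1.618.

(b) With |e_n| = 10^(-6) and C = 2.64:
    |e_{n+1}| ≈ 2.64 × (10^(-6))^1.618 = 2.64 × 10^(-9.71)

(a) ≈ 1.618 (golden ratio); (b) |e_{n+1}| ≈ 5.169e-10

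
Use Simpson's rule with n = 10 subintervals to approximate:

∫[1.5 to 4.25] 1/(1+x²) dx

f(x) = 1/(1+x²)
a = 1.5, b = 4.25, n = 10
h = (b - a)/n = 0.275000

Simpson's rule: (h/3)[f(x₀) + 4f(x₁) + 2f(x₂) + ... + f(xₙ)]

x_0 = 1.5000, f(x_0) = 0.307692, coefficient = 1
x_1 = 1.7750, f(x_1) = 0.240928, coefficient = 4
x_2 = 2.0500, f(x_2) = 0.192215, coefficient = 2
x_3 = 2.3250, f(x_3) = 0.156113, coefficient = 4
x_4 = 2.6000, f(x_4) = 0.128866, coefficient = 2
x_5 = 2.8750, f(x_5) = 0.107926, coefficient = 4
x_6 = 3.1500, f(x_6) = 0.091554, coefficient = 2
x_7 = 3.4250, f(x_7) = 0.078551, coefficient = 4
x_8 = 3.7000, f(x_8) = 0.068074, coefficient = 2
x_9 = 3.9750, f(x_9) = 0.059522, coefficient = 4
x_10 = 4.2500, f(x_10) = 0.052459, coefficient = 1

I ≈ (0.275000/3) × 3.893723 = 0.356925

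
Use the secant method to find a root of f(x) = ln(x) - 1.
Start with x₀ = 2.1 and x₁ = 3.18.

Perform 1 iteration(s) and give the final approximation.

f(x) = ln(x) - 1
x₀ = 2.1, x₁ = 3.18

Secant formula: x_{n+1} = x_n - f(x_n)(x_n - x_{n-1})/(f(x_n) - f(x_{n-1}))

Iteration 1:
  f(2.100000) = -0.258063
  f(3.180000) = 0.156881
  x_2 = 3.180000 - 0.156881×(3.180000 - 2.100000)/(0.156881 - (-0.258063))
       = 2.771676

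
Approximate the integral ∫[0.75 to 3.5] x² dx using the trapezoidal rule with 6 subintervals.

f(x) = x²
a = 0.75, b = 3.5, n = 6
h = (b - a)/n = 0.458333

Trapezoidal rule: (h/2)[f(x₀) + 2f(x₁) + 2f(x₂) + ... + f(xₙ)]

x_0 = 0.7500, f(x_0) = 0.562500, coefficient = 1
x_1 = 1.2083, f(x_1) = 1.460069, coefficient = 2
x_2 = 1.6667, f(x_2) = 2.777778, coefficient = 2
x_3 = 2.1250, f(x_3) = 4.515625, coefficient = 2
x_4 = 2.5833, f(x_4) = 6.673611, coefficient = 2
x_5 = 3.0417, f(x_5) = 9.251736, coefficient = 2
x_6 = 3.5000, f(x_6) = 12.250000, coefficient = 1

I ≈ (0.458333/2) × 62.170139 = 14.247323
Exact value: 14.151042
Error: 0.096282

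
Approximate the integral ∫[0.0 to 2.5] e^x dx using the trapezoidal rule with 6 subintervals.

f(x) = e^x
a = 0.0, b = 2.5, n = 6
h = (b - a)/n = 0.416667

Trapezoidal rule: (h/2)[f(x₀) + 2f(x₁) + 2f(x₂) + ... + f(xₙ)]

x_0 = 0.0000, f(x_0) = 1.000000, coefficient = 1
x_1 = 0.4167, f(x_1) = 1.516897, coefficient = 2
x_2 = 0.8333, f(x_2) = 2.300976, coefficient = 2
x_3 = 1.2500, f(x_3) = 3.490343, coefficient = 2
x_4 = 1.6667, f(x_4) = 5.294490, coefficient = 2
x_5 = 2.0833, f(x_5) = 8.031195, coefficient = 2
x_6 = 2.5000, f(x_6) = 12.182494, coefficient = 1

I ≈ (0.416667/2) × 54.450295 = 11.343812
Exact value: 11.182494
Error: 0.161318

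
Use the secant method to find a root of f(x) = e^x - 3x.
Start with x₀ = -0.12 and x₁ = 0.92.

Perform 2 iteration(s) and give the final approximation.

f(x) = e^x - 3x
x₀ = -0.12, x₁ = 0.92

Secant formula: x_{n+1} = x_n - f(x_n)(x_n - x_{n-1})/(f(x_n) - f(x_{n-1}))

Iteration 1:
  f(-0.120000) = 1.246920
  f(0.920000) = -0.250710
  x_2 = 0.920000 - (-0.250710)×(0.920000 - (-0.120000))/(-0.250710 - 1.246920)
       = 0.745900
Iteration 2:
  f(0.920000) = -0.250710
  f(0.745900) = -0.129362
  x_3 = 0.745900 - (-0.129362)×(0.745900 - 0.920000)/(-0.129362 - (-0.250710))
       = 0.560302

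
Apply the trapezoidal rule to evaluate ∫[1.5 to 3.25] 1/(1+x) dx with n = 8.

f(x) = 1/(1+x)
a = 1.5, b = 3.25, n = 8
h = (b - a)/n = 0.218750

Trapezoidal rule: (h/2)[f(x₀) + 2f(x₁) + 2f(x₂) + ... + f(xₙ)]

x_0 = 1.5000, f(x_0) = 0.400000, coefficient = 1
x_1 = 1.7188, f(x_1) = 0.367816, coefficient = 2
x_2 = 1.9375, f(x_2) = 0.340426, coefficient = 2
x_3 = 2.1562, f(x_3) = 0.316832, coefficient = 2
x_4 = 2.3750, f(x_4) = 0.296296, coefficient = 2
x_5 = 2.5938, f(x_5) = 0.278261, coefficient = 2
x_6 = 2.8125, f(x_6) = 0.262295, coefficient = 2
x_7 = 3.0312, f(x_7) = 0.248062, coefficient = 2
x_8 = 3.2500, f(x_8) = 0.235294, coefficient = 1

I ≈ (0.218750/2) × 4.855269 = 0.531045
Exact value: 0.530628
Error: 0.000417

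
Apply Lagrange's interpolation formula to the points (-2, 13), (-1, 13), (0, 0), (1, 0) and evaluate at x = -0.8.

Lagrange interpolation formula:
P(x) = Σ yᵢ × Lᵢ(x)
where Lᵢ(x) = Π_{j≠i} (x - xⱼ)/(xᵢ - xⱼ)

L_0(-0.8) = (-0.8 - (-1))/(-2 - (-1)) × (-0.8 - 0)/(-2 - 0) × (-0.8 - 1)/(-2 - 1) = -0.048000
L_1(-0.8) = (-0.8 - (-2))/(-1 - (-2)) × (-0.8 - 0)/(-1 - 0) × (-0.8 - 1)/(-1 - 1) = 0.864000
L_2(-0.8) = (-0.8 - (-2))/(0 - (-2)) × (-0.8 - (-1))/(0 - (-1)) × (-0.8 - 1)/(0 - 1) = 0.216000
L_3(-0.8) = (-0.8 - (-2))/(1 - (-2)) × (-0.8 - (-1))/(1 - (-1)) × (-0.8 - 0)/(1 - 0) = -0.032000

P(-0.8) = 13×L_0(-0.8) + 13×L_1(-0.8) + 0×L_2(-0.8) + 0×L_3(-0.8)
P(-0.8) = 10.608000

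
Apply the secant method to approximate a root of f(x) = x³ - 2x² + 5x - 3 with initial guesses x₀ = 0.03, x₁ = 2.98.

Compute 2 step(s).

f(x) = x³ - 2x² + 5x - 3
x₀ = 0.03, x₁ = 2.98

Secant formula: x_{n+1} = x_n - f(x_n)(x_n - x_{n-1})/(f(x_n) - f(x_{n-1}))

Iteration 1:
  f(0.030000) = -2.851773
  f(2.980000) = 20.602792
  x_2 = 2.980000 - 20.602792×(2.980000 - 0.030000)/(20.602792 - (-2.851773))
       = 0.388682
Iteration 2:
  f(2.980000) = 20.602792
  f(0.388682) = -1.300018
  x_3 = 0.388682 - (-1.300018)×(0.388682 - 2.980000)/(-1.300018 - 20.602792)
       = 0.542487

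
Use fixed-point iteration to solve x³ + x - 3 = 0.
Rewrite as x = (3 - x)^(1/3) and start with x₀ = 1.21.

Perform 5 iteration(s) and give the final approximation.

Equation: x³ + x - 3 = 0
Fixed-point form: x = (3 - x)^(1/3)
x₀ = 1.21

x_1 = g(1.210000) = 1.214184
x_2 = g(1.214184) = 1.213237
x_3 = g(1.213237) = 1.213451
x_4 = g(1.213451) = 1.213403
x_5 = g(1.213403) = 1.213414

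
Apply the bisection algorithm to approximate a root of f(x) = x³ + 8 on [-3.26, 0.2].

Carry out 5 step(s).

f(x) = x³ + 8
Initial interval: [-3.26, 0.2]

Iteration 1:
  c_1 = (-3.260000 + 0.200000)/2 = -1.530000
  f(c_1) = f(-1.530000) = 4.418423
  f(a) × f(c) < 0, new interval: [-3.260000, -1.530000]
Iteration 2:
  c_2 = (-3.260000 + (-1.530000))/2 = -2.395000
  f(c_2) = f(-2.395000) = -5.737780
  f(a) × f(c) ≥ 0, new interval: [-2.395000, -1.530000]
Iteration 3:
  c_3 = (-2.395000 + (-1.530000))/2 = -1.962500
  f(c_3) = f(-1.962500) = 0.441615
  f(a) × f(c) < 0, new interval: [-2.395000, -1.962500]
Iteration 4:
  c_4 = (-2.395000 + (-1.962500))/2 = -2.178750
  f(c_4) = f(-2.178750) = -2.342421
  f(a) × f(c) ≥ 0, new interval: [-2.178750, -1.962500]
Iteration 5:
  c_5 = (-2.178750 + (-1.962500))/2 = -2.070625
  f(c_5) = f(-2.070625) = -0.877780
  f(a) × f(c) ≥ 0, new interval: [-2.070625, -1.962500]

After 5 iteration(s), the approximation is c_5 = -2.070625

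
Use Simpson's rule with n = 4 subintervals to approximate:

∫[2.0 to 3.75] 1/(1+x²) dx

f(x) = 1/(1+x²)
a = 2.0, b = 3.75, n = 4
h = (b - a)/n = 0.437500

Simpson's rule: (h/3)[f(x₀) + 4f(x₁) + 2f(x₂) + ... + f(xₙ)]

x_0 = 2.0000, f(x_0) = 0.200000, coefficient = 1
x_1 = 2.4375, f(x_1) = 0.144063, coefficient = 4
x_2 = 2.8750, f(x_2) = 0.107926, coefficient = 2
x_3 = 3.3125, f(x_3) = 0.083524, coefficient = 4
x_4 = 3.7500, f(x_4) = 0.066390, coefficient = 1

I ≈ (0.437500/3) × 1.392588 = 0.203086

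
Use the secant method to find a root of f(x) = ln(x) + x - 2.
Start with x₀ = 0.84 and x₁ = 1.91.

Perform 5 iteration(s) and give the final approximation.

f(x) = ln(x) + x - 2
x₀ = 0.84, x₁ = 1.91

Secant formula: x_{n+1} = x_n - f(x_n)(x_n - x_{n-1})/(f(x_n) - f(x_{n-1}))

Iteration 1:
  f(0.840000) = -1.334353
  f(1.910000) = 0.557103
  x_2 = 1.910000 - 0.557103×(1.910000 - 0.840000)/(0.557103 - (-1.334353))
       = 1.594846
Iteration 2:
  f(1.910000) = 0.557103
  f(1.594846) = 0.061623
  x_3 = 1.594846 - 0.061623×(1.594846 - 1.910000)/(0.061623 - 0.557103)
       = 1.555650
Iteration 3:
  f(1.594846) = 0.061623
  f(1.555650) = -0.002456
  x_4 = 1.555650 - (-0.002456)×(1.555650 - 1.594846)/(-0.002456 - 0.061623)
       = 1.557153
Iteration 4:
  f(1.555650) = -0.002456
  f(1.557153) = 0.000012
  x_5 = 1.557153 - 0.000012×(1.557153 - 1.555650)/(0.000012 - (-0.002456))
       = 1.557146
Iteration 5:
  f(1.557153) = 0.000012
  f(1.557146) = 0.000000
  x_6 = 1.557146 - 0.000000×(1.557146 - 1.557153)/(0.000000 - 0.000012)
       = 1.557146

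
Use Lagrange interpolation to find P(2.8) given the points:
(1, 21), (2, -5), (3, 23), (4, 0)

Lagrange interpolation formula:
P(x) = Σ yᵢ × Lᵢ(x)
where Lᵢ(x) = Π_{j≠i} (x - xⱼ)/(xᵢ - xⱼ)

L_0(2.8) = (2.8 - 2)/(1 - 2) × (2.8 - 3)/(1 - 3) × (2.8 - 4)/(1 - 4) = -0.032000
L_1(2.8) = (2.8 - 1)/(2 - 1) × (2.8 - 3)/(2 - 3) × (2.8 - 4)/(2 - 4) = 0.216000
L_2(2.8) = (2.8 - 1)/(3 - 1) × (2.8 - 2)/(3 - 2) × (2.8 - 4)/(3 - 4) = 0.864000
L_3(2.8) = (2.8 - 1)/(4 - 1) × (2.8 - 2)/(4 - 2) × (2.8 - 3)/(4 - 3) = -0.048000

P(2.8) = 21×L_0(2.8) + (-5)×L_1(2.8) + 23×L_2(2.8) + 0×L_3(2.8)
P(2.8) = 18.120000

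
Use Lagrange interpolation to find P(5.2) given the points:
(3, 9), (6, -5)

Lagrange interpolation formula:
P(x) = Σ yᵢ × Lᵢ(x)
where Lᵢ(x) = Π_{j≠i} (x - xⱼ)/(xᵢ - xⱼ)

L_0(5.2) = (5.2 - 6)/(3 - 6) = 0.266667
L_1(5.2) = (5.2 - 3)/(6 - 3) = 0.733333

P(5.2) = 9×L_0(5.2) + (-5)×L_1(5.2)
P(5.2) = -1.266667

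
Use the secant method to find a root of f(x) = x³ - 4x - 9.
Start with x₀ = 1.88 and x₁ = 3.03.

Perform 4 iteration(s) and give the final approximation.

f(x) = x³ - 4x - 9
x₀ = 1.88, x₁ = 3.03

Secant formula: x_{n+1} = x_n - f(x_n)(x_n - x_{n-1})/(f(x_n) - f(x_{n-1}))

Iteration 1:
  f(1.880000) = -9.875328
  f(3.030000) = 6.698127
  x_2 = 3.030000 - 6.698127×(3.030000 - 1.880000)/(6.698127 - (-9.875328))
       = 2.565230
Iteration 2:
  f(3.030000) = 6.698127
  f(2.565230) = -2.380669
  x_3 = 2.565230 - (-2.380669)×(2.565230 - 3.030000)/(-2.380669 - 6.698127)
       = 2.687103
Iteration 3:
  f(2.565230) = -2.380669
  f(2.687103) = -0.346119
  x_4 = 2.687103 - (-0.346119)×(2.687103 - 2.565230)/(-0.346119 - (-2.380669))
       = 2.707836
Iteration 4:
  f(2.687103) = -0.346119
  f(2.707836) = 0.023536
  x_5 = 2.707836 - 0.023536×(2.707836 - 2.687103)/(0.023536 - (-0.346119))
       = 2.706516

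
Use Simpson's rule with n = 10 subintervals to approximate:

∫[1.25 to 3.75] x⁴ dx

f(x) = x⁴
a = 1.25, b = 3.75, n = 10
h = (b - a)/n = 0.250000

Simpson's rule: (h/3)[f(x₀) + 4f(x₁) + 2f(x₂) + ... + f(xₙ)]

x_0 = 1.2500, f(x_0) = 2.441406, coefficient = 1
x_1 = 1.5000, f(x_1) = 5.062500, coefficient = 4
x_2 = 1.7500, f(x_2) = 9.378906, coefficient = 2
x_3 = 2.0000, f(x_3) = 16.000000, coefficient = 4
x_4 = 2.2500, f(x_4) = 25.628906, coefficient = 2
x_5 = 2.5000, f(x_5) = 39.062500, coefficient = 4
x_6 = 2.7500, f(x_6) = 57.191406, coefficient = 2
x_7 = 3.0000, f(x_7) = 81.000000, coefficient = 4
x_8 = 3.2500, f(x_8) = 111.566406, coefficient = 2
x_9 = 3.5000, f(x_9) = 150.062500, coefficient = 4
x_10 = 3.7500, f(x_10) = 197.753906, coefficient = 1

I ≈ (0.250000/3) × 1772.476562 = 147.706380
Exact value: 147.705078
Error: 0.001302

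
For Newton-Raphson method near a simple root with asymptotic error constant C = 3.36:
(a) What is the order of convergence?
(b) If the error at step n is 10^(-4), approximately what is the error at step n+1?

(a) Newton-Raphson has quadratic (order 2) convergence near simple roots.
    This means |e_{n+1}| ≈ C|e_n|².

(b) With |e_n| = 10^(-4) and C = 3.36:
    |e_{n+1}| ≈ 3.36 × (10^(-4))² = 3.36 × 10^(-8)

(a) 2 (quadratic); (b) |e_{n+1}| ≈ 3.360e-08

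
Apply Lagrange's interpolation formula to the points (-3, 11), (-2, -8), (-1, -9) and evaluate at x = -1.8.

Lagrange interpolation formula:
P(x) = Σ yᵢ × Lᵢ(x)
where Lᵢ(x) = Π_{j≠i} (x - xⱼ)/(xᵢ - xⱼ)

L_0(-1.8) = (-1.8 - (-2))/(-3 - (-2)) × (-1.8 - (-1))/(-3 - (-1)) = -0.080000
L_1(-1.8) = (-1.8 - (-3))/(-2 - (-3)) × (-1.8 - (-1))/(-2 - (-1)) = 0.960000
L_2(-1.8) = (-1.8 - (-3))/(-1 - (-3)) × (-1.8 - (-2))/(-1 - (-2)) = 0.120000

P(-1.8) = 11×L_0(-1.8) + (-8)×L_1(-1.8) + (-9)×L_2(-1.8)
P(-1.8) = -9.640000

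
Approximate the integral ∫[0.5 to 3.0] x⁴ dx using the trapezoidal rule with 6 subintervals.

f(x) = x⁴
a = 0.5, b = 3.0, n = 6
h = (b - a)/n = 0.416667

Trapezoidal rule: (h/2)[f(x₀) + 2f(x₁) + 2f(x₂) + ... + f(xₙ)]

x_0 = 0.5000, f(x_0) = 0.062500, coefficient = 1
x_1 = 0.9167, f(x_1) = 0.706067, coefficient = 2
x_2 = 1.3333, f(x_2) = 3.160494, coefficient = 2
x_3 = 1.7500, f(x_3) = 9.378906, coefficient = 2
x_4 = 2.1667, f(x_4) = 22.037809, coefficient = 2
x_5 = 2.5833, f(x_5) = 44.537085, coefficient = 2
x_6 = 3.0000, f(x_6) = 81.000000, coefficient = 1

I ≈ (0.416667/2) × 240.703221 = 50.146504
Exact value: 48.593750
Error: 1.552754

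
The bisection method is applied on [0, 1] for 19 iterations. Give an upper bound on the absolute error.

Bisection error bound: |error| ≤ (b-a)/2^n
|error| ≤ (1 - 0)/2^19 = 1/2^19
|error| ≤ 0.0000019073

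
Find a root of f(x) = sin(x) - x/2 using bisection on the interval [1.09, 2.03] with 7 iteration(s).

f(x) = sin(x) - x/2
Initial interval: [1.09, 2.03]

Iteration 1:
  c_1 = (1.090000 + 2.030000)/2 = 1.560000
  f(c_1) = f(1.560000) = 0.219942
  f(a) × f(c) ≥ 0, new interval: [1.560000, 2.030000]
Iteration 2:
  c_2 = (1.560000 + 2.030000)/2 = 1.795000
  f(c_2) = f(1.795000) = 0.077471
  f(a) × f(c) ≥ 0, new interval: [1.795000, 2.030000]
Iteration 3:
  c_3 = (1.795000 + 2.030000)/2 = 1.912500
  f(c_3) = f(1.912500) = -0.014065
  f(a) × f(c) < 0, new interval: [1.795000, 1.912500]
Iteration 4:
  c_4 = (1.795000 + 1.912500)/2 = 1.853750
  f(c_4) = f(1.853750) = 0.033360
  f(a) × f(c) ≥ 0, new interval: [1.853750, 1.912500]
Iteration 5:
  c_5 = (1.853750 + 1.912500)/2 = 1.883125
  f(c_5) = f(1.883125) = 0.010058
  f(a) × f(c) ≥ 0, new interval: [1.883125, 1.912500]
Iteration 6:
  c_6 = (1.883125 + 1.912500)/2 = 1.897812
  f(c_6) = f(1.897812) = -0.001901
  f(a) × f(c) < 0, new interval: [1.883125, 1.897812]
Iteration 7:
  c_7 = (1.883125 + 1.897812)/2 = 1.890469
  f(c_7) = f(1.890469) = 0.004104
  f(a) × f(c) ≥ 0, new interval: [1.890469, 1.897812]

After 7 iteration(s), the approximation is c_7 = 1.890469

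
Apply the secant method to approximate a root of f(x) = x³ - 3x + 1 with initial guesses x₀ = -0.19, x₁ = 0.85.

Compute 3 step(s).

f(x) = x³ - 3x + 1
x₀ = -0.19, x₁ = 0.85

Secant formula: x_{n+1} = x_n - f(x_n)(x_n - x_{n-1})/(f(x_n) - f(x_{n-1}))

Iteration 1:
  f(-0.190000) = 1.563141
  f(0.850000) = -0.935875
  x_2 = 0.850000 - (-0.935875)×(0.850000 - (-0.190000))/(-0.935875 - 1.563141)
       = 0.460523
Iteration 2:
  f(0.850000) = -0.935875
  f(0.460523) = -0.283900
  x_3 = 0.460523 - (-0.283900)×(0.460523 - 0.850000)/(-0.283900 - (-0.935875))
       = 0.290926
Iteration 3:
  f(0.460523) = -0.283900
  f(0.290926) = 0.151844
  x_4 = 0.290926 - 0.151844×(0.290926 - 0.460523)/(0.151844 - (-0.283900))
       = 0.350026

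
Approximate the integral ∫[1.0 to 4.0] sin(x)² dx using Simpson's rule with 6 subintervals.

f(x) = sin(x)²
a = 1.0, b = 4.0, n = 6
h = (b - a)/n = 0.500000

Simpson's rule: (h/3)[f(x₀) + 4f(x₁) + 2f(x₂) + ... + f(xₙ)]

x_0 = 1.0000, f(x_0) = 0.708073, coefficient = 1
x_1 = 1.5000, f(x_1) = 0.994996, coefficient = 4
x_2 = 2.0000, f(x_2) = 0.826822, coefficient = 2
x_3 = 2.5000, f(x_3) = 0.358169, coefficient = 4
x_4 = 3.0000, f(x_4) = 0.019915, coefficient = 2
x_5 = 3.5000, f(x_5) = 0.123049, coefficient = 4
x_6 = 4.0000, f(x_6) = 0.572750, coefficient = 1

I ≈ (0.500000/3) × 8.879153 = 1.479859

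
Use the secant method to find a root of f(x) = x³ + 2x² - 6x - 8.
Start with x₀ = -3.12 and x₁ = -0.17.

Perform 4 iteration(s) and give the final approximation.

f(x) = x³ + 2x² - 6x - 8
x₀ = -3.12, x₁ = -0.17

Secant formula: x_{n+1} = x_n - f(x_n)(x_n - x_{n-1})/(f(x_n) - f(x_{n-1}))

Iteration 1:
  f(-3.120000) = -0.182528
  f(-0.170000) = -6.927113
  x_2 = -0.170000 - (-6.927113)×(-0.170000 - (-3.120000))/(-6.927113 - (-0.182528))
       = -3.199836
Iteration 2:
  f(-0.170000) = -6.927113
  f(-3.199836) = -1.086040
  x_3 = -3.199836 - (-1.086040)×(-3.199836 - (-0.170000))/(-1.086040 - (-6.927113))
       = -3.763178
Iteration 3:
  f(-3.199836) = -1.086040
  f(-3.763178) = -10.390184
  x_4 = -3.763178 - (-10.390184)×(-3.763178 - (-3.199836))/(-10.390184 - (-1.086040))
       = -3.134079
Iteration 4:
  f(-3.763178) = -10.390184
  f(-3.134079) = -0.334957
  x_5 = -3.134079 - (-0.334957)×(-3.134079 - (-3.763178))/(-0.334957 - (-10.390184))
       = -3.113122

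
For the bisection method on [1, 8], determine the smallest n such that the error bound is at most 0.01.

We need (b-a)/2^n ≤ 0.01
(8 - 1)/2^n ≤ 0.01
7/2^n ≤ 0.01
2^n ≥ 700
n ≥ log₂(700) = 9.45
n ≥ 10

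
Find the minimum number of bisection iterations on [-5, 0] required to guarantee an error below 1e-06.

We need (b-a)/2^n ≤ 1e-06
(0 - (-5))/2^n ≤ 1e-06
5/2^n ≤ 1e-06
2^n ≥ 5000000
n ≥ log₂(5000000) = 22.25
n ≥ 23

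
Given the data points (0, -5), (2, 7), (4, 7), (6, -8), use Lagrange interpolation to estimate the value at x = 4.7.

Lagrange interpolation formula:
P(x) = Σ yᵢ × Lᵢ(x)
where Lᵢ(x) = Π_{j≠i} (x - xⱼ)/(xᵢ - xⱼ)

L_0(4.7) = (4.7 - 2)/(0 - 2) × (4.7 - 4)/(0 - 4) × (4.7 - 6)/(0 - 6) = 0.051188
L_1(4.7) = (4.7 - 0)/(2 - 0) × (4.7 - 4)/(2 - 4) × (4.7 - 6)/(2 - 6) = -0.267313
L_2(4.7) = (4.7 - 0)/(4 - 0) × (4.7 - 2)/(4 - 2) × (4.7 - 6)/(4 - 6) = 1.031062
L_3(4.7) = (4.7 - 0)/(6 - 0) × (4.7 - 2)/(6 - 2) × (4.7 - 4)/(6 - 4) = 0.185063

P(4.7) = (-5)×L_0(4.7) + 7×L_1(4.7) + 7×L_2(4.7) + (-8)×L_3(4.7)
P(4.7) = 3.609812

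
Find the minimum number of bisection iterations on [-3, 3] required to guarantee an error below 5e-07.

We need (b-a)/2^n ≤ 5e-07
(3 - (-3))/2^n ≤ 5e-07
6/2^n ≤ 5e-07
2^n ≥ 12000000
n ≥ log₂(12000000) = 23.52
n ≥ 24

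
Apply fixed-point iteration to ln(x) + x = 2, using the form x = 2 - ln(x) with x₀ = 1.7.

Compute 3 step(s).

Equation: ln(x) + x = 2
Fixed-point form: x = 2 - ln(x)
x₀ = 1.7

x_1 = g(1.700000) = 1.469372
x_2 = g(1.469372) = 1.615165
x_3 = g(1.615165) = 1.520563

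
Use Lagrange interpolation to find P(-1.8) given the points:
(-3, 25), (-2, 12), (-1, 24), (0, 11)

Lagrange interpolation formula:
P(x) = Σ yᵢ × Lᵢ(x)
where Lᵢ(x) = Π_{j≠i} (x - xⱼ)/(xᵢ - xⱼ)

L_0(-1.8) = (-1.8 - (-2))/(-3 - (-2)) × (-1.8 - (-1))/(-3 - (-1)) × (-1.8 - 0)/(-3 - 0) = -0.048000
L_1(-1.8) = (-1.8 - (-3))/(-2 - (-3)) × (-1.8 - (-1))/(-2 - (-1)) × (-1.8 - 0)/(-2 - 0) = 0.864000
L_2(-1.8) = (-1.8 - (-3))/(-1 - (-3)) × (-1.8 - (-2))/(-1 - (-2)) × (-1.8 - 0)/(-1 - 0) = 0.216000
L_3(-1.8) = (-1.8 - (-3))/(0 - (-3)) × (-1.8 - (-2))/(0 - (-2)) × (-1.8 - (-1))/(0 - (-1)) = -0.032000

P(-1.8) = 25×L_0(-1.8) + 12×L_1(-1.8) + 24×L_2(-1.8) + 11×L_3(-1.8)
P(-1.8) = 14.000000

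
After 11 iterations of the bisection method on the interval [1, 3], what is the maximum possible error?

Bisection error bound: |error| ≤ (b-a)/2^n
|error| ≤ (3 - 1)/2^11 = 2/2^11
|error| ≤ 0.0009765625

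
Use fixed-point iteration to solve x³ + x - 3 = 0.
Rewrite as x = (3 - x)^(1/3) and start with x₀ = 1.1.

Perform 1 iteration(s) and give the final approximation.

Equation: x³ + x - 3 = 0
Fixed-point form: x = (3 - x)^(1/3)
x₀ = 1.1

x_1 = g(1.100000) = 1.238562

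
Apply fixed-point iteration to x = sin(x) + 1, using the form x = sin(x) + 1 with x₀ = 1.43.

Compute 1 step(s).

Equation: x = sin(x) + 1
Fixed-point form: x = sin(x) + 1
x₀ = 1.43

x_1 = g(1.430000) = 1.990105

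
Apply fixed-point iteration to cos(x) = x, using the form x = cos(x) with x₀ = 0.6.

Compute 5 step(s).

Equation: cos(x) = x
Fixed-point form: x = cos(x)
x₀ = 0.6

x_1 = g(0.600000) = 0.825336
x_2 = g(0.825336) = 0.678310
x_3 = g(0.678310) = 0.778634
x_4 = g(0.778634) = 0.711874
x_5 = g(0.711874) = 0.757139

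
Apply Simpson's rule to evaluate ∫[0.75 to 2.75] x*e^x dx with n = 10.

f(x) = x*e^x
a = 0.75, b = 2.75, n = 10
h = (b - a)/n = 0.200000

Simpson's rule: (h/3)[f(x₀) + 4f(x₁) + 2f(x₂) + ... + f(xₙ)]

x_0 = 0.7500, f(x_0) = 1.587750, coefficient = 1
x_1 = 0.9500, f(x_1) = 2.456424, coefficient = 4
x_2 = 1.1500, f(x_2) = 3.631922, coefficient = 2
x_3 = 1.3500, f(x_3) = 5.207524, coefficient = 4
x_4 = 1.5500, f(x_4) = 7.302779, coefficient = 2
x_5 = 1.7500, f(x_5) = 10.070555, coefficient = 4
x_6 = 1.9500, f(x_6) = 13.705941, coefficient = 2
x_7 = 2.1500, f(x_7) = 18.457446, coefficient = 4
x_8 = 2.3500, f(x_8) = 24.641089, coefficient = 2
x_9 = 2.5500, f(x_9) = 32.658115, coefficient = 4
x_10 = 2.7500, f(x_10) = 43.017238, coefficient = 1

I ≈ (0.200000/3) × 418.568702 = 27.904580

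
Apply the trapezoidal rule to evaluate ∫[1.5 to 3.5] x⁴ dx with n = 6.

f(x) = x⁴
a = 1.5, b = 3.5, n = 6
h = (b - a)/n = 0.333333

Trapezoidal rule: (h/2)[f(x₀) + 2f(x₁) + 2f(x₂) + ... + f(xₙ)]

x_0 = 1.5000, f(x_0) = 5.062500, coefficient = 1
x_1 = 1.8333, f(x_1) = 11.297068, coefficient = 2
x_2 = 2.1667, f(x_2) = 22.037809, coefficient = 2
x_3 = 2.5000, f(x_3) = 39.062500, coefficient = 2
x_4 = 2.8333, f(x_4) = 64.445216, coefficient = 2
x_5 = 3.1667, f(x_5) = 100.556327, coefficient = 2
x_6 = 3.5000, f(x_6) = 150.062500, coefficient = 1

I ≈ (0.333333/2) × 629.922840 = 104.987140
Exact value: 103.525000
Error: 1.462140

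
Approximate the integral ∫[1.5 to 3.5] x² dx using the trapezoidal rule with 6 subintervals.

f(x) = x²
a = 1.5, b = 3.5, n = 6
h = (b - a)/n = 0.333333

Trapezoidal rule: (h/2)[f(x₀) + 2f(x₁) + 2f(x₂) + ... + f(xₙ)]

x_0 = 1.5000, f(x_0) = 2.250000, coefficient = 1
x_1 = 1.8333, f(x_1) = 3.361111, coefficient = 2
x_2 = 2.1667, f(x_2) = 4.694444, coefficient = 2
x_3 = 2.5000, f(x_3) = 6.250000, coefficient = 2
x_4 = 2.8333, f(x_4) = 8.027778, coefficient = 2
x_5 = 3.1667, f(x_5) = 10.027778, coefficient = 2
x_6 = 3.5000, f(x_6) = 12.250000, coefficient = 1

I ≈ (0.333333/2) × 79.222222 = 13.203704
Exact value: 13.166667
Error: 0.037037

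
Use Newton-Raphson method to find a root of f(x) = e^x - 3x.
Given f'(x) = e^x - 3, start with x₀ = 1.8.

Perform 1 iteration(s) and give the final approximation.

f(x) = e^x - 3x
f'(x) = e^x - 3
x₀ = 1.8

Newton-Raphson formula: x_{n+1} = x_n - f(x_n)/f'(x_n)

Iteration 1:
  f(1.800000) = 0.649647
  f'(1.800000) = 3.049647
  x_1 = 1.800000 - 0.649647/3.049647 = 1.586976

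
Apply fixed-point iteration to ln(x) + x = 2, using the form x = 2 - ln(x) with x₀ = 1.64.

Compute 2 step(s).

Equation: ln(x) + x = 2
Fixed-point form: x = 2 - ln(x)
x₀ = 1.64

x_1 = g(1.640000) = 1.505304
x_2 = g(1.505304) = 1.591005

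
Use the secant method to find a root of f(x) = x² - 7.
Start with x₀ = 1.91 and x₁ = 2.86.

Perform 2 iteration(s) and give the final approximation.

f(x) = x² - 7
x₀ = 1.91, x₁ = 2.86

Secant formula: x_{n+1} = x_n - f(x_n)(x_n - x_{n-1})/(f(x_n) - f(x_{n-1}))

Iteration 1:
  f(1.910000) = -3.351900
  f(2.860000) = 1.179600
  x_2 = 2.860000 - 1.179600×(2.860000 - 1.910000)/(1.179600 - (-3.351900))
       = 2.612704
Iteration 2:
  f(2.860000) = 1.179600
  f(2.612704) = -0.173776
  x_3 = 2.612704 - (-0.173776)×(2.612704 - 2.860000)/(-0.173776 - 1.179600)
       = 2.644458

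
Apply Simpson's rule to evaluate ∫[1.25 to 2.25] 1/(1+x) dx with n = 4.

f(x) = 1/(1+x)
a = 1.25, b = 2.25, n = 4
h = (b - a)/n = 0.250000

Simpson's rule: (h/3)[f(x₀) + 4f(x₁) + 2f(x₂) + ... + f(xₙ)]

x_0 = 1.2500, f(x_0) = 0.444444, coefficient = 1
x_1 = 1.5000, f(x_1) = 0.400000, coefficient = 4
x_2 = 1.7500, f(x_2) = 0.363636, coefficient = 2
x_3 = 2.0000, f(x_3) = 0.333333, coefficient = 4
x_4 = 2.2500, f(x_4) = 0.307692, coefficient = 1

I ≈ (0.250000/3) × 4.412743 = 0.367729
Exact value: 0.367725
Error: 0.000004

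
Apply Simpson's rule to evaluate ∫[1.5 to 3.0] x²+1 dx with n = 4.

f(x) = x²+1
a = 1.5, b = 3.0, n = 4
h = (b - a)/n = 0.375000

Simpson's rule: (h/3)[f(x₀) + 4f(x₁) + 2f(x₂) + ... + f(xₙ)]

x_0 = 1.5000, f(x_0) = 3.250000, coefficient = 1
x_1 = 1.8750, f(x_1) = 4.515625, coefficient = 4
x_2 = 2.2500, f(x_2) = 6.062500, coefficient = 2
x_3 = 2.6250, f(x_3) = 7.890625, coefficient = 4
x_4 = 3.0000, f(x_4) = 10.000000, coefficient = 1

I ≈ (0.375000/3) × 75.000000 = 9.375000
Exact value: 9.375000
Error: 0.000000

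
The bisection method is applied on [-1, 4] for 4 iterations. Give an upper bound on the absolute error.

Bisection error bound: |error| ≤ (b-a)/2^n
|error| ≤ (4 - (-1))/2^4 = 5/2^4
|error| ≤ 0.3125000000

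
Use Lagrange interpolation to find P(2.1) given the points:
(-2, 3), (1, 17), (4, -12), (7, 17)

Lagrange interpolation formula:
P(x) = Σ yᵢ × Lᵢ(x)
where Lᵢ(x) = Π_{j≠i} (x - xⱼ)/(xᵢ - xⱼ)

L_0(2.1) = (2.1 - 1)/(-2 - 1) × (2.1 - 4)/(-2 - 4) × (2.1 - 7)/(-2 - 7) = -0.063216
L_1(2.1) = (2.1 - (-2))/(1 - (-2)) × (2.1 - 4)/(1 - 4) × (2.1 - 7)/(1 - 7) = 0.706870
L_2(2.1) = (2.1 - (-2))/(4 - (-2)) × (2.1 - 1)/(4 - 1) × (2.1 - 7)/(4 - 7) = 0.409241
L_3(2.1) = (2.1 - (-2))/(7 - (-2)) × (2.1 - 1)/(7 - 1) × (2.1 - 4)/(7 - 4) = -0.052895

P(2.1) = 3×L_0(2.1) + 17×L_1(2.1) + (-12)×L_2(2.1) + 17×L_3(2.1)
P(2.1) = 6.017043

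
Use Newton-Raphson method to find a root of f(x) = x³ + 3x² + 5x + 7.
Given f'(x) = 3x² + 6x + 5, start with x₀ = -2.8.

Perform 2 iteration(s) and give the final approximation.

f(x) = x³ + 3x² + 5x + 7
f'(x) = 3x² + 6x + 5
x₀ = -2.8

Newton-Raphson formula: x_{n+1} = x_n - f(x_n)/f'(x_n)

Iteration 1:
  f(-2.800000) = -5.432000
  f'(-2.800000) = 11.720000
  x_1 = -2.800000 - (-5.432000)/11.720000 = -2.336519
Iteration 2:
  f(-2.336519) = -1.060438
  f'(-2.336519) = 7.358847
  x_2 = -2.336519 - (-1.060438)/7.358847 = -2.192415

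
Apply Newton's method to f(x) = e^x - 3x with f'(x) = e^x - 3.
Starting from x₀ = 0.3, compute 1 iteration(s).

f(x) = e^x - 3x
f'(x) = e^x - 3
x₀ = 0.3

Newton-Raphson formula: x_{n+1} = x_n - f(x_n)/f'(x_n)

Iteration 1:
  f(0.300000) = 0.449859
  f'(0.300000) = -1.650141
  x_1 = 0.300000 - 0.449859/(-1.650141) = 0.572618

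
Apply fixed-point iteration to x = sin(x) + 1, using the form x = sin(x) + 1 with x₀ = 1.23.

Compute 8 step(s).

Equation: x = sin(x) + 1
Fixed-point form: x = sin(x) + 1
x₀ = 1.23

x_1 = g(1.230000) = 1.942489
x_2 = g(1.942489) = 1.931714
x_3 = g(1.931714) = 1.935573
x_4 = g(1.935573) = 1.934203
x_5 = g(1.934203) = 1.934691
x_6 = g(1.934691) = 1.934518
x_7 = g(1.934518) = 1.934579
x_8 = g(1.934579) = 1.934557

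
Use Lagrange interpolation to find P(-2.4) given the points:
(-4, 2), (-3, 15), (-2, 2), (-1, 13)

Lagrange interpolation formula:
P(x) = Σ yᵢ × Lᵢ(x)
where Lᵢ(x) = Π_{j≠i} (x - xⱼ)/(xᵢ - xⱼ)

L_0(-2.4) = (-2.4 - (-3))/(-4 - (-3)) × (-2.4 - (-2))/(-4 - (-2)) × (-2.4 - (-1))/(-4 - (-1)) = -0.056000
L_1(-2.4) = (-2.4 - (-4))/(-3 - (-4)) × (-2.4 - (-2))/(-3 - (-2)) × (-2.4 - (-1))/(-3 - (-1)) = 0.448000
L_2(-2.4) = (-2.4 - (-4))/(-2 - (-4)) × (-2.4 - (-3))/(-2 - (-3)) × (-2.4 - (-1))/(-2 - (-1)) = 0.672000
L_3(-2.4) = (-2.4 - (-4))/(-1 - (-4)) × (-2.4 - (-3))/(-1 - (-3)) × (-2.4 - (-2))/(-1 - (-2)) = -0.064000

P(-2.4) = 2×L_0(-2.4) + 15×L_1(-2.4) + 2×L_2(-2.4) + 13×L_3(-2.4)
P(-2.4) = 7.120000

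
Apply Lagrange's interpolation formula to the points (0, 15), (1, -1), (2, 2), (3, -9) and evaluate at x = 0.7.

Lagrange interpolation formula:
P(x) = Σ yᵢ × Lᵢ(x)
where Lᵢ(x) = Π_{j≠i} (x - xⱼ)/(xᵢ - xⱼ)

L_0(0.7) = (0.7 - 1)/(0 - 1) × (0.7 - 2)/(0 - 2) × (0.7 - 3)/(0 - 3) = 0.149500
L_1(0.7) = (0.7 - 0)/(1 - 0) × (0.7 - 2)/(1 - 2) × (0.7 - 3)/(1 - 3) = 1.046500
L_2(0.7) = (0.7 - 0)/(2 - 0) × (0.7 - 1)/(2 - 1) × (0.7 - 3)/(2 - 3) = -0.241500
L_3(0.7) = (0.7 - 0)/(3 - 0) × (0.7 - 1)/(3 - 1) × (0.7 - 2)/(3 - 2) = 0.045500

P(0.7) = 15×L_0(0.7) + (-1)×L_1(0.7) + 2×L_2(0.7) + (-9)×L_3(0.7)
P(0.7) = 0.303500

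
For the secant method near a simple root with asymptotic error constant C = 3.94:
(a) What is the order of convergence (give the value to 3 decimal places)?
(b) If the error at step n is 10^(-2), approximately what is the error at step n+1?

(a) Secant method has superlinear convergence with order φ = (1+√5)/2 ≈ 1.618.
    This means |e_{n+1}| ≈ C|e_n|^1.618.

(b) With |e_n| = 10^(-2) and C = 3.94:
    |e_{n+1}| ≈ 3.94 × (10^(-2))^1.618 = 3.94 × 10^(-3.24)

(a) ≈ 1.618 (golden ratio); (b) |e_{n+1}| ≈ 2.288e-03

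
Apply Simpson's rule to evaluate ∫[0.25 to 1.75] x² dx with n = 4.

f(x) = x²
a = 0.25, b = 1.75, n = 4
h = (b - a)/n = 0.375000

Simpson's rule: (h/3)[f(x₀) + 4f(x₁) + 2f(x₂) + ... + f(xₙ)]

x_0 = 0.2500, f(x_0) = 0.062500, coefficient = 1
x_1 = 0.6250, f(x_1) = 0.390625, coefficient = 4
x_2 = 1.0000, f(x_2) = 1.000000, coefficient = 2
x_3 = 1.3750, f(x_3) = 1.890625, coefficient = 4
x_4 = 1.7500, f(x_4) = 3.062500, coefficient = 1

I ≈ (0.375000/3) × 14.250000 = 1.781250
Exact value: 1.781250
Error: 0.000000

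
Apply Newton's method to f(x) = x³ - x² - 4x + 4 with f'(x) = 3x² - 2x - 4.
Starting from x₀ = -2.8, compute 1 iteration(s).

f(x) = x³ - x² - 4x + 4
f'(x) = 3x² - 2x - 4
x₀ = -2.8

Newton-Raphson formula: x_{n+1} = x_n - f(x_n)/f'(x_n)

Iteration 1:
  f(-2.800000) = -14.592000
  f'(-2.800000) = 25.120000
  x_1 = -2.800000 - (-14.592000)/25.120000 = -2.219108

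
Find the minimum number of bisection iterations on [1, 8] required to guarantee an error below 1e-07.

We need (b-a)/2^n ≤ 1e-07
(8 - 1)/2^n ≤ 1e-07
7/2^n ≤ 1e-07
2^n ≥ 70000000
n ≥ log₂(70000000) = 26.06
n ≥ 27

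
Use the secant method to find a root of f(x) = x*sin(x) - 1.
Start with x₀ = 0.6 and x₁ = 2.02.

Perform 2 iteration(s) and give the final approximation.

f(x) = x*sin(x) - 1
x₀ = 0.6, x₁ = 2.02

Secant formula: x_{n+1} = x_n - f(x_n)(x_n - x_{n-1})/(f(x_n) - f(x_{n-1}))

Iteration 1:
  f(0.600000) = -0.661215
  f(2.020000) = 0.819602
  x_2 = 2.020000 - 0.819602×(2.020000 - 0.600000)/(0.819602 - (-0.661215))
       = 1.234059
Iteration 2:
  f(2.020000) = 0.819602
  f(1.234059) = 0.164751
  x_3 = 1.234059 - 0.164751×(1.234059 - 2.020000)/(0.164751 - 0.819602)
       = 1.036327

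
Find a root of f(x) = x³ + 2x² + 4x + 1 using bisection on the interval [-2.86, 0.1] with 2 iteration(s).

f(x) = x³ + 2x² + 4x + 1
Initial interval: [-2.86, 0.1]

Iteration 1:
  c_1 = (-2.860000 + 0.100000)/2 = -1.380000
  f(c_1) = f(-1.380000) = -3.339272
  f(a) × f(c) ≥ 0, new interval: [-1.380000, 0.100000]
Iteration 2:
  c_2 = (-1.380000 + 0.100000)/2 = -0.640000
  f(c_2) = f(-0.640000) = -1.002944
  f(a) × f(c) ≥ 0, new interval: [-0.640000, 0.100000]

After 2 iteration(s), the approximation is c_2 = -0.640000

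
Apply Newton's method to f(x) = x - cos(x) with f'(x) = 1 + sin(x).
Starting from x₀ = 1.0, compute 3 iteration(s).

f(x) = x - cos(x)
f'(x) = 1 + sin(x)
x₀ = 1.0

Newton-Raphson formula: x_{n+1} = x_n - f(x_n)/f'(x_n)

Iteration 1:
  f(1.000000) = 0.459698
  f'(1.000000) = 1.841471
  x_1 = 1.000000 - 0.459698/1.841471 = 0.750364
Iteration 2:
  f(0.750364) = 0.018923
  f'(0.750364) = 1.681905
  x_2 = 0.750364 - 0.018923/1.681905 = 0.739113
Iteration 3:
  f(0.739113) = 0.000046
  f'(0.739113) = 1.673633
  x_3 = 0.739113 - 0.000046/1.673633 = 0.739085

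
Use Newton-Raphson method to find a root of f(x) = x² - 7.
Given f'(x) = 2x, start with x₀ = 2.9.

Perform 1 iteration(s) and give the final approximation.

f(x) = x² - 7
f'(x) = 2x
x₀ = 2.9

Newton-Raphson formula: x_{n+1} = x_n - f(x_n)/f'(x_n)

Iteration 1:
  f(2.900000) = 1.410000
  f'(2.900000) = 5.800000
  x_1 = 2.900000 - 1.410000/5.800000 = 2.656897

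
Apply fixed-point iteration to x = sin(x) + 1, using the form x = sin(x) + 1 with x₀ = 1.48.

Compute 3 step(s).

Equation: x = sin(x) + 1
Fixed-point form: x = sin(x) + 1
x₀ = 1.48

x_1 = g(1.480000) = 1.995881
x_2 = g(1.995881) = 1.911004
x_3 = g(1.911004) = 1.942685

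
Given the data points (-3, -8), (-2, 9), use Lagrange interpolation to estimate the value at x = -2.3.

Lagrange interpolation formula:
P(x) = Σ yᵢ × Lᵢ(x)
where Lᵢ(x) = Π_{j≠i} (x - xⱼ)/(xᵢ - xⱼ)

L_0(-2.3) = (-2.3 - (-2))/(-3 - (-2)) = 0.300000
L_1(-2.3) = (-2.3 - (-3))/(-2 - (-3)) = 0.700000

P(-2.3) = (-8)×L_0(-2.3) + 9×L_1(-2.3)
P(-2.3) = 3.900000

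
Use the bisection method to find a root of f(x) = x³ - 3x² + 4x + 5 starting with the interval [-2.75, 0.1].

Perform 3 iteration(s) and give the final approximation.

f(x) = x³ - 3x² + 4x + 5
Initial interval: [-2.75, 0.1]

Iteration 1:
  c_1 = (-2.750000 + 0.100000)/2 = -1.325000
  f(c_1) = f(-1.325000) = -7.893078
  f(a) × f(c) ≥ 0, new interval: [-1.325000, 0.100000]
Iteration 2:
  c_2 = (-1.325000 + 0.100000)/2 = -0.612500
  f(c_2) = f(-0.612500) = 1.194748
  f(a) × f(c) < 0, new interval: [-1.325000, -0.612500]
Iteration 3:
  c_3 = (-1.325000 + (-0.612500))/2 = -0.968750
  f(c_3) = f(-0.968750) = -2.599579
  f(a) × f(c) ≥ 0, new interval: [-0.968750, -0.612500]

After 3 iteration(s), the approximation is c_3 = -0.968750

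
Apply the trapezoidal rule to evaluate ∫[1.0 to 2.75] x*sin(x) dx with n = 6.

f(x) = x*sin(x)
a = 1.0, b = 2.75, n = 6
h = (b - a)/n = 0.291667

Trapezoidal rule: (h/2)[f(x₀) + 2f(x₁) + 2f(x₂) + ... + f(xₙ)]

x_0 = 1.0000, f(x_0) = 0.841471, coefficient = 1
x_1 = 1.2917, f(x_1) = 1.241673, coefficient = 2
x_2 = 1.5833, f(x_2) = 1.583209, coefficient = 2
x_3 = 1.8750, f(x_3) = 1.788911, coefficient = 2
x_4 = 2.1667, f(x_4) = 1.793264, coefficient = 2
x_5 = 2.4583, f(x_5) = 1.552005, coefficient = 2
x_6 = 2.7500, f(x_6) = 1.049568, coefficient = 1

I ≈ (0.291667/2) × 17.809163 = 2.597170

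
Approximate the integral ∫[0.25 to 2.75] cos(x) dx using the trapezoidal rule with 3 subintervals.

f(x) = cos(x)
a = 0.25, b = 2.75, n = 3
h = (b - a)/n = 0.833333

Trapezoidal rule: (h/2)[f(x₀) + 2f(x₁) + 2f(x₂) + ... + f(xₙ)]

x_0 = 0.2500, f(x_0) = 0.968912, coefficient = 1
x_1 = 1.0833, f(x_1) = 0.468386, coefficient = 2
x_2 = 1.9167, f(x_2) = -0.339016, coefficient = 2
x_3 = 2.7500, f(x_3) = -0.924302, coefficient = 1

I ≈ (0.833333/2) × 0.303351 = 0.126396
Exact value: 0.134257
Error: 0.007861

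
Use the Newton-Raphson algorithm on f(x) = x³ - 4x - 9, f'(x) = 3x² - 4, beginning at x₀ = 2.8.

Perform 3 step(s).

f(x) = x³ - 4x - 9
f'(x) = 3x² - 4
x₀ = 2.8

Newton-Raphson formula: x_{n+1} = x_n - f(x_n)/f'(x_n)

Iteration 1:
  f(2.800000) = 1.752000
  f'(2.800000) = 19.520000
  x_1 = 2.800000 - 1.752000/19.520000 = 2.710246
Iteration 2:
  f(2.710246) = 0.066946
  f'(2.710246) = 18.036299
  x_2 = 2.710246 - 0.066946/18.036299 = 2.706534
Iteration 3:
  f(2.706534) = 0.000112
  f'(2.706534) = 17.975982
  x_3 = 2.706534 - 0.000112/17.975982 = 2.706528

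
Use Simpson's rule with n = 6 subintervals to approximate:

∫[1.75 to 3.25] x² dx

f(x) = x²
a = 1.75, b = 3.25, n = 6
h = (b - a)/n = 0.250000

Simpson's rule: (h/3)[f(x₀) + 4f(x₁) + 2f(x₂) + ... + f(xₙ)]

x_0 = 1.7500, f(x_0) = 3.062500, coefficient = 1
x_1 = 2.0000, f(x_1) = 4.000000, coefficient = 4
x_2 = 2.2500, f(x_2) = 5.062500, coefficient = 2
x_3 = 2.5000, f(x_3) = 6.250000, coefficient = 4
x_4 = 2.7500, f(x_4) = 7.562500, coefficient = 2
x_5 = 3.0000, f(x_5) = 9.000000, coefficient = 4
x_6 = 3.2500, f(x_6) = 10.562500, coefficient = 1

I ≈ (0.250000/3) × 115.875000 = 9.656250
Exact value: 9.656250
Error: 0.000000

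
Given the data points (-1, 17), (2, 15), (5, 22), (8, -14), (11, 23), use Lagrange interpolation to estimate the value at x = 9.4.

Lagrange interpolation formula:
P(x) = Σ yᵢ × Lᵢ(x)
where Lᵢ(x) = Π_{j≠i} (x - xⱼ)/(xᵢ - xⱼ)

L_0(9.4) = (9.4 - 2)/(-1 - 2) × (9.4 - 5)/(-1 - 5) × (9.4 - 8)/(-1 - 8) × (9.4 - 11)/(-1 - 11) = -0.037518
L_1(9.4) = (9.4 - (-1))/(2 - (-1)) × (9.4 - 5)/(2 - 5) × (9.4 - 8)/(2 - 8) × (9.4 - 11)/(2 - 11) = 0.210910
L_2(9.4) = (9.4 - (-1))/(5 - (-1)) × (9.4 - 2)/(5 - 2) × (9.4 - 8)/(5 - 8) × (9.4 - 11)/(5 - 11) = -0.532069
L_3(9.4) = (9.4 - (-1))/(8 - (-1)) × (9.4 - 2)/(8 - 2) × (9.4 - 5)/(8 - 5) × (9.4 - 11)/(8 - 11) = 1.114812
L_4(9.4) = (9.4 - (-1))/(11 - (-1)) × (9.4 - 2)/(11 - 2) × (9.4 - 5)/(11 - 5) × (9.4 - 8)/(11 - 8) = 0.243865

P(9.4) = 17×L_0(9.4) + 15×L_1(9.4) + 22×L_2(9.4) + (-14)×L_3(9.4) + 23×L_4(9.4)
P(9.4) = -19.178133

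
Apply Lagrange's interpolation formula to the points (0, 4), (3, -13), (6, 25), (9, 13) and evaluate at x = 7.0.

Lagrange interpolation formula:
P(x) = Σ yᵢ × Lᵢ(x)
where Lᵢ(x) = Π_{j≠i} (x - xⱼ)/(xᵢ - xⱼ)

L_0(7.0) = (7.0 - 3)/(0 - 3) × (7.0 - 6)/(0 - 6) × (7.0 - 9)/(0 - 9) = 0.049383
L_1(7.0) = (7.0 - 0)/(3 - 0) × (7.0 - 6)/(3 - 6) × (7.0 - 9)/(3 - 9) = -0.259259
L_2(7.0) = (7.0 - 0)/(6 - 0) × (7.0 - 3)/(6 - 3) × (7.0 - 9)/(6 - 9) = 1.037037
L_3(7.0) = (7.0 - 0)/(9 - 0) × (7.0 - 3)/(9 - 3) × (7.0 - 6)/(9 - 6) = 0.172840

P(7.0) = 4×L_0(7.0) + (-13)×L_1(7.0) + 25×L_2(7.0) + 13×L_3(7.0)
P(7.0) = 31.740741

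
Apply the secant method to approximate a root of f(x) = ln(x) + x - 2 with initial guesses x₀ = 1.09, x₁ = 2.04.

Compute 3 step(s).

f(x) = ln(x) + x - 2
x₀ = 1.09, x₁ = 2.04

Secant formula: x_{n+1} = x_n - f(x_n)(x_n - x_{n-1})/(f(x_n) - f(x_{n-1}))

Iteration 1:
  f(1.090000) = -0.823822
  f(2.040000) = 0.752950
  x_2 = 2.040000 - 0.752950×(2.040000 - 1.090000)/(0.752950 - (-0.823822))
       = 1.586350
Iteration 2:
  f(2.040000) = 0.752950
  f(1.586350) = 0.047786
  x_3 = 1.586350 - 0.047786×(1.586350 - 2.040000)/(0.047786 - 0.752950)
       = 1.555608
Iteration 3:
  f(1.586350) = 0.047786
  f(1.555608) = -0.002525
  x_4 = 1.555608 - (-0.002525)×(1.555608 - 1.586350)/(-0.002525 - 0.047786)
       = 1.557151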